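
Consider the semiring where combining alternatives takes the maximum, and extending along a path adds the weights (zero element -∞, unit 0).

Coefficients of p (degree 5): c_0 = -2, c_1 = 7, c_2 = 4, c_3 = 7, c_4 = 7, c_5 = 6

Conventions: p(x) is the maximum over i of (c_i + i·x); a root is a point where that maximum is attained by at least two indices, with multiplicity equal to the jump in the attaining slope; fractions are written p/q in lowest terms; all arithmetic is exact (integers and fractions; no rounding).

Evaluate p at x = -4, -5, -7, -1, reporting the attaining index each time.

p(-4) = max(-2+0·(-4)=-2, 7+1·(-4)=3, 4+2·(-4)=-4, 7+3·(-4)=-5, 7+4·(-4)=-9, 6+5·(-4)=-14) = 3 (attained by i=1)
p(-5) = max(-2+0·(-5)=-2, 7+1·(-5)=2, 4+2·(-5)=-6, 7+3·(-5)=-8, 7+4·(-5)=-13, 6+5·(-5)=-19) = 2 (attained by i=1)
p(-7) = max(-2+0·(-7)=-2, 7+1·(-7)=0, 4+2·(-7)=-10, 7+3·(-7)=-14, 7+4·(-7)=-21, 6+5·(-7)=-29) = 0 (attained by i=1)
p(-1) = max(-2+0·(-1)=-2, 7+1·(-1)=6, 4+2·(-1)=2, 7+3·(-1)=4, 7+4·(-1)=3, 6+5·(-1)=1) = 6 (attained by i=1)
Answer: p(-4) = 3; p(-5) = 2; p(-7) = 0; p(-1) = 6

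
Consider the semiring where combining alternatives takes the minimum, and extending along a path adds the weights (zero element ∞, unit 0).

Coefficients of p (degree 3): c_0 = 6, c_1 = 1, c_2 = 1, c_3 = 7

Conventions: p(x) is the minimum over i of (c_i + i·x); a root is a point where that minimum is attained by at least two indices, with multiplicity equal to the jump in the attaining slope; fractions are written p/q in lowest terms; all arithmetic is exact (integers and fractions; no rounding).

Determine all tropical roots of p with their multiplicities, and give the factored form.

hull edge (i=0, c=6) to (i=1, c=1): slope -5, span 1
hull edge (i=1, c=1) to (i=2, c=1): slope 0, span 1
hull edge (i=2, c=1) to (i=3, c=7): slope 6, span 1
Factored form: p(x) = 7 ⊗ (x ⊕ (-6)) ⊗ (x ⊕ 0) ⊗ (x ⊕ 5)
Answer: roots = -6 (mult 1), 0 (mult 1), 5 (mult 1)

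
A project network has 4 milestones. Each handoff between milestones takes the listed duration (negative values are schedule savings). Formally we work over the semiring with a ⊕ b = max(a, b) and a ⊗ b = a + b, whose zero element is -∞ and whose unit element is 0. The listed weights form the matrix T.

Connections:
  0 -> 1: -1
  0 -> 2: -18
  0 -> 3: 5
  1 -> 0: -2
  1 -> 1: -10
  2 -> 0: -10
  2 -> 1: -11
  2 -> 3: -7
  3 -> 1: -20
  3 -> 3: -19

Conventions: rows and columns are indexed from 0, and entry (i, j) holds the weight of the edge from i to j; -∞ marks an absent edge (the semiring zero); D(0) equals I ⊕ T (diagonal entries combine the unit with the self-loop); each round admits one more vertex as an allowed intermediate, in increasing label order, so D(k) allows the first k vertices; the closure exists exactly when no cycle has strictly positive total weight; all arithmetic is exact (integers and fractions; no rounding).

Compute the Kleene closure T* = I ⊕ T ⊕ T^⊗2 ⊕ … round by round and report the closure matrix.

D(0):
  [0, -1, -18, 5]
  [-2, 0, -∞, -∞]
  [-10, -11, 0, -7]
  [-∞, -20, -∞, 0]
D(1):
  [0, -1, -18, 5]
  [-2, 0, -20, 3]
  [-10, -11, 0, -5]
  [-∞, -20, -∞, 0]
D(2):
  [0, -1, -18, 5]
  [-2, 0, -20, 3]
  [-10, -11, 0, -5]
  [-22, -20, -40, 0]
D(3):
  [0, -1, -18, 5]
  [-2, 0, -20, 3]
  [-10, -11, 0, -5]
  [-22, -20, -40, 0]
D(4):
  [0, -1, -18, 5]
  [-2, 0, -20, 3]
  [-10, -11, 0, -5]
  [-22, -20, -40, 0]
Answer: T* = [[0, -1, -18, 5], [-2, 0, -20, 3], [-10, -11, 0, -5], [-22, -20, -40, 0]]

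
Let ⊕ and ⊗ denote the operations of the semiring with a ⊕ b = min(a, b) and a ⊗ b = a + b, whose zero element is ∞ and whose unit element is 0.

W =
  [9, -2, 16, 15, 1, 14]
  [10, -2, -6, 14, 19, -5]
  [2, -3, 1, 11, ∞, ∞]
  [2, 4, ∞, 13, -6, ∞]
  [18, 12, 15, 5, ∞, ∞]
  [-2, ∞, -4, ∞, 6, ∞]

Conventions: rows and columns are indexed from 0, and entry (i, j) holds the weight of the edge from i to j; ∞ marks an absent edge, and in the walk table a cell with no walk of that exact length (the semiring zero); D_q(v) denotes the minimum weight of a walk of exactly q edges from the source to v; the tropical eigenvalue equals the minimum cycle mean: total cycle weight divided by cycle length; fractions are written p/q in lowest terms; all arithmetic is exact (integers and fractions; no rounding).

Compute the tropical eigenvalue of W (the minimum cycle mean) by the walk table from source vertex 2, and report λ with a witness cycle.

q=0: [∞, ∞, 0, ∞, ∞, ∞]
q=1: [2, -3, 1, 11, ∞, ∞]
q=2: [3, -5, -9, 11, 3, -8]
q=3: [-10, -12, -12, 2, -2, -10]
q=4: [-12, -15, -18, -1, -9, -17]
q=5: [-19, -21, -21, -7, -11, -20]
q=6: [-22, -24, -27, -10, -18, -26]
Optimal cycle mean attained by: cycle 1->2->1, total (-6) + (-3), length 2.
Answer: λ = -9/2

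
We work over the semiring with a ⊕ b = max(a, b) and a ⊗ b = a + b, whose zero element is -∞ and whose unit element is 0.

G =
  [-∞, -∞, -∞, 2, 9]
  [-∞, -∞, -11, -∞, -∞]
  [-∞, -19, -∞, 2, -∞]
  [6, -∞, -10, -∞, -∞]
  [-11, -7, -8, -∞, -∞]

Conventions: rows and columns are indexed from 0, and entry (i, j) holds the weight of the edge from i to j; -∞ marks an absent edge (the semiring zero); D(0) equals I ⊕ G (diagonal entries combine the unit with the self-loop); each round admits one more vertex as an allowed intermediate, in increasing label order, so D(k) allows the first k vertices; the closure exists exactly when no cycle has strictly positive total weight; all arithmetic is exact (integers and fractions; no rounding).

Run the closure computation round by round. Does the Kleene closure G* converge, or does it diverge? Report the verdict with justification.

D(0):
  [0, -∞, -∞, 2, 9]
  [-∞, 0, -11, -∞, -∞]
  [-∞, -19, 0, 2, -∞]
  [6, -∞, -10, 0, -∞]
  [-11, -7, -8, -∞, 0]
Detection: at round 1, diagonal entry (3, 3) turns strictly positive.
Key observation: the cycle 3->0->3 has total weight 6 + 2, which is strictly positive.
Answer: DIVERGES — positive cycle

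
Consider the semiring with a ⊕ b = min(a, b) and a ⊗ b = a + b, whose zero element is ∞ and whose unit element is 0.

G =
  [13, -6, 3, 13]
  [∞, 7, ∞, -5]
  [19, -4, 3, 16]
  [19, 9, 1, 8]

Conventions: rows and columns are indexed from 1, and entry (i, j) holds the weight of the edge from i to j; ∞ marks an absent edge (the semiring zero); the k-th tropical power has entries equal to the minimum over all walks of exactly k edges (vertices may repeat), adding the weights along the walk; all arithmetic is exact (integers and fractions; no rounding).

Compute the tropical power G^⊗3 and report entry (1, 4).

G^⊗2:
  [22, -1, 6, -11]
  [14, 4, -4, 2]
  [22, -1, 6, -9]
  [20, -3, 4, 4]
G^⊗3:
  [8, -2, -10, -6]
  [15, -8, -1, -1]
  [10, 0, -8, -6]
  [23, 0, 5, -8]
Key observation: the optimum is the walk 1->3->2->4, with weight 3 + (-4) + (-5) = -6.
Optimal value attained by: walk 1->3->2->4.
Answer: (G^⊗3)[1][4] = -6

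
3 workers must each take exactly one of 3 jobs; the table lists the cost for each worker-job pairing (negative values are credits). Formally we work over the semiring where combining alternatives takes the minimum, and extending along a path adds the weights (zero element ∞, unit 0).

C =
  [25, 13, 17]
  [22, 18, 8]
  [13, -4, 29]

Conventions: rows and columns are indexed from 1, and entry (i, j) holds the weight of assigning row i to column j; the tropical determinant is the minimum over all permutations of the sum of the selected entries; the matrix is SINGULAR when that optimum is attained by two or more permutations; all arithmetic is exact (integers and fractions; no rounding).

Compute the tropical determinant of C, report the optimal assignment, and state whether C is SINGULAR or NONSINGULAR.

σ = (1, 2, 3): 25 + 18 + 29 = 72
σ = (1, 3, 2): 25 + 8 + (-4) = 29
σ = (2, 1, 3): 13 + 22 + 29 = 64
σ = (2, 3, 1): 13 + 8 + 13 = 34
σ = (3, 1, 2): 17 + 22 + (-4) = 35
σ = (3, 2, 1): 17 + 18 + 13 = 48
Optimal value attained by: σ = (1, 3, 2).
Answer: det⊕(C) = 29; verdict: NONSINGULAR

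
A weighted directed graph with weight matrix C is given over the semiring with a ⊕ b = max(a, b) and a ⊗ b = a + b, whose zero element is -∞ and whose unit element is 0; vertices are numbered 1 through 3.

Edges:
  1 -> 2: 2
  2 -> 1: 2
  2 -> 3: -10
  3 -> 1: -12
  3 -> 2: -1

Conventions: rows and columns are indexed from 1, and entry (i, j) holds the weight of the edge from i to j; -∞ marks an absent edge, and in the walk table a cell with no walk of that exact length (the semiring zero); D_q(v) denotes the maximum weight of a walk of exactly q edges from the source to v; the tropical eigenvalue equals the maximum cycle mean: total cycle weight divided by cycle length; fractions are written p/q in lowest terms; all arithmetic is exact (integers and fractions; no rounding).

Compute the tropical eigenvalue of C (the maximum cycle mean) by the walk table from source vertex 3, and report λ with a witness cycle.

q=0: [-∞, -∞, 0]
q=1: [-12, -1, -∞]
q=2: [1, -10, -11]
q=3: [-8, 3, -20]
Optimal cycle mean attained by: cycle 1->2->1, total 2 + 2, length 2.
Answer: λ = 2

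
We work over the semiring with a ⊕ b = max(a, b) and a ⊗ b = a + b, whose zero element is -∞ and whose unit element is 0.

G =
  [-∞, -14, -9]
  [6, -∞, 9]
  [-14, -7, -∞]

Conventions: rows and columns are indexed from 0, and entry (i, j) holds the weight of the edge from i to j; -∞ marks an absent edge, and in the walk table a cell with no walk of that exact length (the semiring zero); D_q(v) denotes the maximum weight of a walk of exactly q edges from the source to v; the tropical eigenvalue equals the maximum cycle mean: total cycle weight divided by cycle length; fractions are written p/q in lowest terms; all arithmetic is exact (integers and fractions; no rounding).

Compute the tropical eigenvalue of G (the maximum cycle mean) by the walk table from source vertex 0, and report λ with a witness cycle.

q=0: [0, -∞, -∞]
q=1: [-∞, -14, -9]
q=2: [-8, -16, -5]
q=3: [-10, -12, -7]
Optimal cycle mean attained by: cycle 1->2->1, total 9 + (-7), length 2.
Answer: λ = 1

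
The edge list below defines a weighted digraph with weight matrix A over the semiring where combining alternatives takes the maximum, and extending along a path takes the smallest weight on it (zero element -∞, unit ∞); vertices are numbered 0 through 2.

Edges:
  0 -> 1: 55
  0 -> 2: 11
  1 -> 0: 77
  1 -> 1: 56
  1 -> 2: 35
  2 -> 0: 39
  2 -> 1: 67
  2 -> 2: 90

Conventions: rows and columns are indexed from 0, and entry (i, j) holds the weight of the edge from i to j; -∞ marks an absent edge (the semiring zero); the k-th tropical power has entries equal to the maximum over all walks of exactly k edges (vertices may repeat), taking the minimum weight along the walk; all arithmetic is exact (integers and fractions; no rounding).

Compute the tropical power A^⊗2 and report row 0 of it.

A^⊗2:
  [55, 55, 35]
  [56, 56, 35]
  [67, 67, 90]
Answer: row 0 of A^⊗2 = [55, 55, 35]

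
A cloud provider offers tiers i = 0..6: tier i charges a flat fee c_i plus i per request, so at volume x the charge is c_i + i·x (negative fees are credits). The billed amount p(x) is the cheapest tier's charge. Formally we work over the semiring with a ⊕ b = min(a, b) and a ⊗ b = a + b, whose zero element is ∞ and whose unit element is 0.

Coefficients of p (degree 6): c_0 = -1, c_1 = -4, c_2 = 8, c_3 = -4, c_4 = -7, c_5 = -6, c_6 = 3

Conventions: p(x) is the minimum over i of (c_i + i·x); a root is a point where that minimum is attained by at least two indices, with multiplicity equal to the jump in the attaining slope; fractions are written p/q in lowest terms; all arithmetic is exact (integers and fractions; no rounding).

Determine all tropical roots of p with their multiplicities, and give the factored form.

hull edge (i=0, c=-1) to (i=1, c=-4): slope -3, span 1
hull edge (i=1, c=-4) to (i=4, c=-7): slope -1, span 3
hull edge (i=4, c=-7) to (i=5, c=-6): slope 1, span 1
hull edge (i=5, c=-6) to (i=6, c=3): slope 9, span 1
Factored form: p(x) = 3 ⊗ (x ⊕ (-9)) ⊗ (x ⊕ (-1)) ⊗ (x ⊕ 1) ⊗ (x ⊕ 1) ⊗ (x ⊕ 1) ⊗ (x ⊕ 3)
Answer: roots = -9 (mult 1), -1 (mult 1), 1 (mult 3), 3 (mult 1)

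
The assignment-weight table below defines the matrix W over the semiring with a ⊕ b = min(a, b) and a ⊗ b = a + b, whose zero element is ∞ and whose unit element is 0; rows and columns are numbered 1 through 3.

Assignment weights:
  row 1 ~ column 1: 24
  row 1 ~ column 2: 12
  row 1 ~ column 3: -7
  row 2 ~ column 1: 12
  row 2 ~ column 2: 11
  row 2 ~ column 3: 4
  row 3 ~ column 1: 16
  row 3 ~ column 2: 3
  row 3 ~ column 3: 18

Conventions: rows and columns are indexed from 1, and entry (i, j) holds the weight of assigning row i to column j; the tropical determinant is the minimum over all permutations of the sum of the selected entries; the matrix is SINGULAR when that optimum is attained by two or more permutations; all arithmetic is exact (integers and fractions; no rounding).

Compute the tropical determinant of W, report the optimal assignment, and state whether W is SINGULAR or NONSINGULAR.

σ = (1, 2, 3): 24 + 11 + 18 = 53
σ = (1, 3, 2): 24 + 4 + 3 = 31
σ = (2, 1, 3): 12 + 12 + 18 = 42
σ = (2, 3, 1): 12 + 4 + 16 = 32
σ = (3, 1, 2): (-7) + 12 + 3 = 8
σ = (3, 2, 1): (-7) + 11 + 16 = 20
Optimal value attained by: σ = (3, 1, 2).
Answer: det⊕(W) = 8; verdict: NONSINGULAR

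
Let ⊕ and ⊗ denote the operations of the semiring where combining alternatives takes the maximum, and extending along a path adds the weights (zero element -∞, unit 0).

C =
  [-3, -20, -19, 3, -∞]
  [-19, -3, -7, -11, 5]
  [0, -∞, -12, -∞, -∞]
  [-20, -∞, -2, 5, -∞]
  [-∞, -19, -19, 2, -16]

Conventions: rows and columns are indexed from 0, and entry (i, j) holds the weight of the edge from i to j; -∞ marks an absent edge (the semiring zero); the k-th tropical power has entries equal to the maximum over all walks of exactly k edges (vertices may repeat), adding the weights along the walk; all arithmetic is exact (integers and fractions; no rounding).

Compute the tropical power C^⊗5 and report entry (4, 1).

C^⊗2:
  [-6, -23, 1, 8, -15]
  [-7, -6, -10, 7, 2]
  [-3, -20, -19, 3, -∞]
  [-2, -40, 3, 10, -∞]
  [-18, -22, 0, 7, -14]
C^⊗3:
  [1, -26, 6, 13, -18]
  [-10, -9, 5, 12, -1]
  [-6, -23, 1, 8, -15]
  [3, -22, 8, 15, -35]
  [0, -25, 5, 12, -17]
C^⊗4:
  [6, -19, 11, 18, -21]
  [5, -12, 10, 17, -4]
  [1, -26, 6, 13, -18]
  [8, -17, 13, 20, -17]
  [5, -20, 10, 17, -20]
C^⊗5:
  [11, -14, 16, 23, -14]
  [10, -15, 15, 22, -7]
  [6, -19, 11, 18, -21]
  [13, -12, 18, 25, -12]
  [10, -15, 15, 22, -15]
Key observation: the optimum is the walk 4->3->3->2->0->1, with weight 2 + 5 + (-2) + 0 + (-20) = -15.
Optimal value attained by: walk 4->3->3->2->0->1.
Answer: (C^⊗5)[4][1] = -15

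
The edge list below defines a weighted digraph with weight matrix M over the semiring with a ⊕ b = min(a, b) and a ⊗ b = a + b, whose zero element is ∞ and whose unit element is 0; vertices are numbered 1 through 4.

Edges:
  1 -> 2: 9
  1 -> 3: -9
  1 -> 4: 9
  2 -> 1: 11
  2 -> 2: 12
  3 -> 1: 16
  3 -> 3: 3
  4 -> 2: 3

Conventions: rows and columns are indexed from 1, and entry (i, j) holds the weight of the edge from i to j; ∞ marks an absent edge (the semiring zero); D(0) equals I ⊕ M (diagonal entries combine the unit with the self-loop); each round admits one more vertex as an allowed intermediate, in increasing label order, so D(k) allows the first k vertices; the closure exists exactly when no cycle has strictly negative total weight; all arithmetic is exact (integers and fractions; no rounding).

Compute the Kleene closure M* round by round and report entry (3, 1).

D(0):
  [0, 9, -9, 9]
  [11, 0, ∞, ∞]
  [16, ∞, 0, ∞]
  [∞, 3, ∞, 0]
D(1):
  [0, 9, -9, 9]
  [11, 0, 2, 20]
  [16, 25, 0, 25]
  [∞, 3, ∞, 0]
D(2):
  [0, 9, -9, 9]
  [11, 0, 2, 20]
  [16, 25, 0, 25]
  [14, 3, 5, 0]
D(3):
  [0, 9, -9, 9]
  [11, 0, 2, 20]
  [16, 25, 0, 25]
  [14, 3, 5, 0]
D(4):
  [0, 9, -9, 9]
  [11, 0, 2, 20]
  [16, 25, 0, 25]
  [14, 3, 5, 0]
Answer: M*[3][1] = 16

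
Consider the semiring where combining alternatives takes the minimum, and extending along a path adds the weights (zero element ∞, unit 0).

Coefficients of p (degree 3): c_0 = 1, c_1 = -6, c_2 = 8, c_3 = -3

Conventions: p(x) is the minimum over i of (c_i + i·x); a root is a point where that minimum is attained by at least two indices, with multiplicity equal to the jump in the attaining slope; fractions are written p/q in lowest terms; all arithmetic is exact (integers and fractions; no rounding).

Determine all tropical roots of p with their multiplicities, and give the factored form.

hull edge (i=0, c=1) to (i=1, c=-6): slope -7, span 1
hull edge (i=1, c=-6) to (i=3, c=-3): slope 3/2, span 2
Factored form: p(x) = -3 ⊗ (x ⊕ (-3/2)) ⊗ (x ⊕ (-3/2)) ⊗ (x ⊕ 7)
Answer: roots = -3/2 (mult 2), 7 (mult 1)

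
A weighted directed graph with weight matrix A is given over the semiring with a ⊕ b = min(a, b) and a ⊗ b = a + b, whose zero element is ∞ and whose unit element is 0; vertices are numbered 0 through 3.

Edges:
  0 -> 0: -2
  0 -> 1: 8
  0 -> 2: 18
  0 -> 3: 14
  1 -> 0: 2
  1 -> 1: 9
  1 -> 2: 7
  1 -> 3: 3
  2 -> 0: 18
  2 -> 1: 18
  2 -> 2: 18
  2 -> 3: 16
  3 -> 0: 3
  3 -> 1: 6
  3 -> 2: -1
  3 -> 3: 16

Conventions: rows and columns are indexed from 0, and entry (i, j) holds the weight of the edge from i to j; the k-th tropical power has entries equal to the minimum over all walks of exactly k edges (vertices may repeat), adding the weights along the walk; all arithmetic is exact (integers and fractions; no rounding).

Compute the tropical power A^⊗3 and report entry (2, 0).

A^⊗2:
  [-4, 6, 13, 11]
  [0, 9, 2, 12]
  [16, 22, 15, 21]
  [1, 11, 13, 9]
A^⊗3:
  [-6, 4, 10, 9]
  [-2, 8, 11, 12]
  [14, 24, 20, 25]
  [-1, 9, 8, 14]
Key observation: the optimum is the walk 2->0->0->0, with weight 18 + (-2) + (-2) = 14.
Optimal value attained by: walk 2->0->0->0.
Answer: (A^⊗3)[2][0] = 14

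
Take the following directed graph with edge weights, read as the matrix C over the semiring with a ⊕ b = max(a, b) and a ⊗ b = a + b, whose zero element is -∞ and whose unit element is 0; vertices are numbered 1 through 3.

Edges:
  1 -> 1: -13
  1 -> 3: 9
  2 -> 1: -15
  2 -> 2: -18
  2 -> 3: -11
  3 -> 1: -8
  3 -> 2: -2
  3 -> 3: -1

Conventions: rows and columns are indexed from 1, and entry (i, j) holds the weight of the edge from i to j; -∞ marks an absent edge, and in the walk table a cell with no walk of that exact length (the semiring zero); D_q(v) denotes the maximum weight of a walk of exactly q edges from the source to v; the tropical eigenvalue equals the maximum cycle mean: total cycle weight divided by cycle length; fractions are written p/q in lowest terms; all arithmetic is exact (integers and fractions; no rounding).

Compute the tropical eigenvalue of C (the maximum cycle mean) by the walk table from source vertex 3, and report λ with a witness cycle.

q=0: [-∞, -∞, 0]
q=1: [-8, -2, -1]
q=2: [-9, -3, 1]
q=3: [-7, -1, 0]
Optimal cycle mean attained by: cycle 1->3->1, total 9 + (-8), length 2.
Answer: λ = 1/2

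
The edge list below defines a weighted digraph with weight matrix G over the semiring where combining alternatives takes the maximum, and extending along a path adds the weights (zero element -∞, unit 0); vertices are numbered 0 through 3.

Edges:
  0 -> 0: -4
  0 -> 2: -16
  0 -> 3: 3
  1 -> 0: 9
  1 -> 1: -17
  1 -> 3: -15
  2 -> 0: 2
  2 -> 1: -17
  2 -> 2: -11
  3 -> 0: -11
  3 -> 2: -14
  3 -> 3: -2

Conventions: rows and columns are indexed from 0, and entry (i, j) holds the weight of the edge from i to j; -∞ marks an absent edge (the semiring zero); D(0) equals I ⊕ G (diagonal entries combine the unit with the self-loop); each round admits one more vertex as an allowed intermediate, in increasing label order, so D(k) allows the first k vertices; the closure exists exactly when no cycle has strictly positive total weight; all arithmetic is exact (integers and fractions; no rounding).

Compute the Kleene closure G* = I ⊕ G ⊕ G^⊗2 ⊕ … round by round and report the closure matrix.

D(0):
  [0, -∞, -16, 3]
  [9, 0, -∞, -15]
  [2, -17, 0, -∞]
  [-11, -∞, -14, 0]
D(1):
  [0, -∞, -16, 3]
  [9, 0, -7, 12]
  [2, -17, 0, 5]
  [-11, -∞, -14, 0]
D(2):
  [0, -∞, -16, 3]
  [9, 0, -7, 12]
  [2, -17, 0, 5]
  [-11, -∞, -14, 0]
D(3):
  [0, -33, -16, 3]
  [9, 0, -7, 12]
  [2, -17, 0, 5]
  [-11, -31, -14, 0]
D(4):
  [0, -28, -11, 3]
  [9, 0, -2, 12]
  [2, -17, 0, 5]
  [-11, -31, -14, 0]
Answer: G* = [[0, -28, -11, 3], [9, 0, -2, 12], [2, -17, 0, 5], [-11, -31, -14, 0]]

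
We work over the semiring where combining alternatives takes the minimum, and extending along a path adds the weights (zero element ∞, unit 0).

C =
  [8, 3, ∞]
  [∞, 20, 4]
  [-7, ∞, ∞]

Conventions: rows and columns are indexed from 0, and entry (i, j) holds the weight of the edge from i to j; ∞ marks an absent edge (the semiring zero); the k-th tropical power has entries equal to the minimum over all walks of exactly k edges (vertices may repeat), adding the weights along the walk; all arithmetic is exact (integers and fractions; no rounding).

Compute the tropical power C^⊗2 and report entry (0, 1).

C^⊗2:
  [16, 11, 7]
  [-3, 40, 24]
  [1, -4, ∞]
Key observation: the optimum is the walk 0->0->1, with weight 8 + 3 = 11.
Optimal value attained by: walk 0->0->1.
Answer: (C^⊗2)[0][1] = 11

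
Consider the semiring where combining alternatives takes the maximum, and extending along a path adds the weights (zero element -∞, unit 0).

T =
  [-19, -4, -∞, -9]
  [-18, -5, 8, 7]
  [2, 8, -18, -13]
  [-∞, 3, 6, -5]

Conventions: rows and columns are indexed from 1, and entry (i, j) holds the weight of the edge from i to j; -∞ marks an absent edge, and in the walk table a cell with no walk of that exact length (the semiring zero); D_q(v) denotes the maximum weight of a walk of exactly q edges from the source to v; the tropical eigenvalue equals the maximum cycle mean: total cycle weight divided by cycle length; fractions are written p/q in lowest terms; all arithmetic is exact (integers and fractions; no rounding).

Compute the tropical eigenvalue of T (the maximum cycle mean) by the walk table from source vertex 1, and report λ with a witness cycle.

q=0: [0, -∞, -∞, -∞]
q=1: [-19, -4, -∞, -9]
q=2: [-22, -6, 4, 3]
q=3: [6, 12, 9, 1]
q=4: [11, 17, 20, 19]
Optimal cycle mean attained by: cycle 2->3->2, total 8 + 8, length 2.
Answer: λ = 8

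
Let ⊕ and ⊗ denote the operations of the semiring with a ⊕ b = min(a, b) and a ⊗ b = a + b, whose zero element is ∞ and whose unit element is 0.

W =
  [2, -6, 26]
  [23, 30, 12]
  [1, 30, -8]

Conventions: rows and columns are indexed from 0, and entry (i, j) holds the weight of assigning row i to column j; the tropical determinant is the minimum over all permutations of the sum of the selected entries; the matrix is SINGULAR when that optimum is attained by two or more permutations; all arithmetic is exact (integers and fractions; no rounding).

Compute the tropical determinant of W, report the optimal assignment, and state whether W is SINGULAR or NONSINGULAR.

σ = (0, 1, 2): 2 + 30 + (-8) = 24
σ = (0, 2, 1): 2 + 12 + 30 = 44
σ = (1, 0, 2): (-6) + 23 + (-8) = 9
σ = (1, 2, 0): (-6) + 12 + 1 = 7
σ = (2, 0, 1): 26 + 23 + 30 = 79
σ = (2, 1, 0): 26 + 30 + 1 = 57
Optimal value attained by: σ = (1, 2, 0).
Answer: det⊕(W) = 7; verdict: NONSINGULAR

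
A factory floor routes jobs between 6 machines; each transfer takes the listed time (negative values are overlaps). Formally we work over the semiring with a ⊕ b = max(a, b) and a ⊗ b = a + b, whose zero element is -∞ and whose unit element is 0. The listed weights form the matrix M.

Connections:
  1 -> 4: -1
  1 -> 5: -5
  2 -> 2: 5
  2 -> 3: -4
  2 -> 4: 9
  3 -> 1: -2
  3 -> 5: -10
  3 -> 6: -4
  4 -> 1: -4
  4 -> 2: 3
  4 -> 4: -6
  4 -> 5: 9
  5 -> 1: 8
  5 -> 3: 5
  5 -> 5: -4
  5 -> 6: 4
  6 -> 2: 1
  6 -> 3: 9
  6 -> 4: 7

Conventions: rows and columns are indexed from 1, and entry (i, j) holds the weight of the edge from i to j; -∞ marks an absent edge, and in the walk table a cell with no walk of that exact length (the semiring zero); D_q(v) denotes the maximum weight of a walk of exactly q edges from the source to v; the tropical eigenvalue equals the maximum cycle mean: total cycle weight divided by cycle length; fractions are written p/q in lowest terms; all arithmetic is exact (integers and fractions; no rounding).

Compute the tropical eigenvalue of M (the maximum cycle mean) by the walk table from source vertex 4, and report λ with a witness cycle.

q=0: [-∞, -∞, -∞, 0, -∞, -∞]
q=1: [-4, 3, -∞, -6, 9, -∞]
q=2: [17, 8, 14, 12, 5, 13]
q=3: [13, 15, 22, 20, 21, 10]
q=4: [29, 23, 26, 24, 29, 25]
q=5: [37, 28, 34, 32, 33, 33]
q=6: [41, 35, 42, 40, 41, 37]
Optimal cycle mean attained by: cycle 4->5->6->4, total 9 + 4 + 7, length 3.
Answer: λ = 20/3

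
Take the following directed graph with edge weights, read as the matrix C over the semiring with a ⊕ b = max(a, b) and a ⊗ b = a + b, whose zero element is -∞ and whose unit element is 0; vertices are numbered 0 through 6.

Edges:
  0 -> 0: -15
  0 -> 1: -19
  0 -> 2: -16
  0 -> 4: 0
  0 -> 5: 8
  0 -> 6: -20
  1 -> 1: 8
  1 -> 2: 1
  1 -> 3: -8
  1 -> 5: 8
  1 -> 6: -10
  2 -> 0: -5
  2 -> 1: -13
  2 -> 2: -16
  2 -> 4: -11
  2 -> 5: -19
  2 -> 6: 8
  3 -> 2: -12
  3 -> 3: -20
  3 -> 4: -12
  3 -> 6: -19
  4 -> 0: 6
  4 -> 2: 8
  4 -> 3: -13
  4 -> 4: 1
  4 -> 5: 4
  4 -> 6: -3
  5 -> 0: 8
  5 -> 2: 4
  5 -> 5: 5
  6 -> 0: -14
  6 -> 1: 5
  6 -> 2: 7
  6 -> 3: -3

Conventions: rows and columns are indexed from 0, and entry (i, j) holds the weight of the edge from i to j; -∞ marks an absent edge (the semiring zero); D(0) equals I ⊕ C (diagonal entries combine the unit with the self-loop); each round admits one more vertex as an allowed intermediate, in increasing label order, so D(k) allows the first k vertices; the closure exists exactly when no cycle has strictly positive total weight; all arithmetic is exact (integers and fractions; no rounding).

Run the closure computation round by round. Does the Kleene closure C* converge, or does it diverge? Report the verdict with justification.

Detection: at round 0, diagonal entry (1, 1) turns strictly positive.
Key observation: the cycle 1->1 has total weight 8, which is strictly positive.
Answer: DIVERGES — positive cycle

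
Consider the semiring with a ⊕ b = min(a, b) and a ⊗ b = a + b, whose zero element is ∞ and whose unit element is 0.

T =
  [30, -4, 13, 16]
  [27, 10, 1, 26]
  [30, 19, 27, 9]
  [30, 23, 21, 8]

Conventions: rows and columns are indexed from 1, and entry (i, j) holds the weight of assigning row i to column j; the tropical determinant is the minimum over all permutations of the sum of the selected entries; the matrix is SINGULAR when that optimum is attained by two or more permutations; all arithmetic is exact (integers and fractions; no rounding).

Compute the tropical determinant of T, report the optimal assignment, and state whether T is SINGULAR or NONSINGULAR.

σ = (1, 2, 3, 4): 30 + 10 + 27 + 8 = 75
σ = (1, 2, 4, 3): 30 + 10 + 9 + 21 = 70
σ = (1, 3, 2, 4): 30 + 1 + 19 + 8 = 58
σ = (1, 3, 4, 2): 30 + 1 + 9 + 23 = 63
σ = (1, 4, 2, 3): 30 + 26 + 19 + 21 = 96
σ = (1, 4, 3, 2): 30 + 26 + 27 + 23 = 106
σ = (2, 1, 3, 4): (-4) + 27 + 27 + 8 = 58
σ = (2, 1, 4, 3): (-4) + 27 + 9 + 21 = 53
σ = (2, 3, 1, 4): (-4) + 1 + 30 + 8 = 35
σ = (2, 3, 4, 1): (-4) + 1 + 9 + 30 = 36
σ = (2, 4, 1, 3): (-4) + 26 + 30 + 21 = 73
σ = (2, 4, 3, 1): (-4) + 26 + 27 + 30 = 79
σ = (3, 1, 2, 4): 13 + 27 + 19 + 8 = 67
σ = (3, 1, 4, 2): 13 + 27 + 9 + 23 = 72
σ = (3, 2, 1, 4): 13 + 10 + 30 + 8 = 61
σ = (3, 2, 4, 1): 13 + 10 + 9 + 30 = 62
σ = (3, 4, 1, 2): 13 + 26 + 30 + 23 = 92
σ = (3, 4, 2, 1): 13 + 26 + 19 + 30 = 88
σ = (4, 1, 2, 3): 16 + 27 + 19 + 21 = 83
σ = (4, 1, 3, 2): 16 + 27 + 27 + 23 = 93
σ = (4, 2, 1, 3): 16 + 10 + 30 + 21 = 77
σ = (4, 2, 3, 1): 16 + 10 + 27 + 30 = 83
σ = (4, 3, 1, 2): 16 + 1 + 30 + 23 = 70
σ = (4, 3, 2, 1): 16 + 1 + 19 + 30 = 66
Optimal value attained by: σ = (2, 3, 1, 4).
Answer: det⊕(T) = 35; verdict: NONSINGULAR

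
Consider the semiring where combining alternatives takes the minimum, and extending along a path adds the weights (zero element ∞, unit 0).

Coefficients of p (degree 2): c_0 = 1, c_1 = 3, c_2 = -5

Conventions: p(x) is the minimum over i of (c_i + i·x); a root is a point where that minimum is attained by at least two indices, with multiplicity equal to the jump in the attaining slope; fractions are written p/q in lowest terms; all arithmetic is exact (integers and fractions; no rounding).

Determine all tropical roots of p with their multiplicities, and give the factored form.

hull edge (i=0, c=1) to (i=2, c=-5): slope -3, span 2
Factored form: p(x) = -5 ⊗ (x ⊕ 3) ⊗ (x ⊕ 3)
Answer: roots = 3 (mult 2)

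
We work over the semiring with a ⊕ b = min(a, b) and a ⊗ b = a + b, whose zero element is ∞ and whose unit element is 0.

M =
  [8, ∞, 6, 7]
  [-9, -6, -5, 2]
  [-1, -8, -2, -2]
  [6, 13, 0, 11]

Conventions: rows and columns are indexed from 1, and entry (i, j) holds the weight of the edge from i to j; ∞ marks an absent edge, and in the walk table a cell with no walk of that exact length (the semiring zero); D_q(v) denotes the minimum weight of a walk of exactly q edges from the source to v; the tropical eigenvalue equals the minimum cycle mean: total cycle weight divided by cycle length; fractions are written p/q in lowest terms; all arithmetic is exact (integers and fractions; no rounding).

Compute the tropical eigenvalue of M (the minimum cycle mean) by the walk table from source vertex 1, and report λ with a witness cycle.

q=0: [0, ∞, ∞, ∞]
q=1: [8, ∞, 6, 7]
q=2: [5, -2, 4, 4]
q=3: [-11, -8, -7, 0]
q=4: [-17, -15, -13, -9]
Optimal cycle mean attained by: cycle 2->3->2, total (-5) + (-8), length 2.
Answer: λ = -13/2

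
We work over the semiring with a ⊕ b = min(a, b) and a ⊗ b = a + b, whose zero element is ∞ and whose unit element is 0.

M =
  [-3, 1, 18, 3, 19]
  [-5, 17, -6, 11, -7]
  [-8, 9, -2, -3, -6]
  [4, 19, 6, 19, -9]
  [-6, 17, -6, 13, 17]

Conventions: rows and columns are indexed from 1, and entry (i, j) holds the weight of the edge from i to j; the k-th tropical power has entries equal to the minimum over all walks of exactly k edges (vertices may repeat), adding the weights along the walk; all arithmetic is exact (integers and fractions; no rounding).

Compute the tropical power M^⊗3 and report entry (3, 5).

M^⊗2:
  [-6, -2, -5, 0, -6]
  [-14, -4, -13, -9, -12]
  [-12, -7, -12, -5, -12]
  [-15, 5, -15, 3, 0]
  [-14, -5, -8, -9, -12]
M^⊗3:
  [-13, -5, -12, -8, -11]
  [-21, -13, -18, -16, -19]
  [-20, -11, -18, -15, -18]
  [-23, -14, -17, -18, -21]
  [-18, -13, -18, -11, -18]
Key observation: the optimum is the walk 3->5->3->5, with weight (-6) + (-6) + (-6) = -18.
Optimal value attained by: walk 3->5->3->5.
Answer: (M^⊗3)[3][5] = -18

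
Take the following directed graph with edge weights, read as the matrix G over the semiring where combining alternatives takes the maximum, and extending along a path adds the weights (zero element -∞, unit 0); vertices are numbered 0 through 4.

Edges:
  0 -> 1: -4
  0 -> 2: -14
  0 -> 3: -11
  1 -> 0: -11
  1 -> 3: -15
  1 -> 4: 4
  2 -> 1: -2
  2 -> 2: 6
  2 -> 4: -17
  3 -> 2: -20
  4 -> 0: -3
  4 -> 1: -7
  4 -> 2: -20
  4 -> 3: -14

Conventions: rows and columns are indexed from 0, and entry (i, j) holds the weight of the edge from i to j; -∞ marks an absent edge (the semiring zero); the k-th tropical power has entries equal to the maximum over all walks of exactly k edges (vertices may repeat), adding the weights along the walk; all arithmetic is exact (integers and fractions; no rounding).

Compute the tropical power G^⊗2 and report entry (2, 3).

G^⊗2:
  [-15, -16, -8, -19, 0]
  [1, -3, -16, -10, -∞]
  [-13, 4, 12, -17, 2]
  [-∞, -22, -14, -∞, -37]
  [-18, -7, -14, -14, -3]
Key observation: the optimum is the walk 2->1->3, with weight (-2) + (-15) = -17.
Optimal value attained by: walk 2->1->3.
Answer: (G^⊗2)[2][3] = -17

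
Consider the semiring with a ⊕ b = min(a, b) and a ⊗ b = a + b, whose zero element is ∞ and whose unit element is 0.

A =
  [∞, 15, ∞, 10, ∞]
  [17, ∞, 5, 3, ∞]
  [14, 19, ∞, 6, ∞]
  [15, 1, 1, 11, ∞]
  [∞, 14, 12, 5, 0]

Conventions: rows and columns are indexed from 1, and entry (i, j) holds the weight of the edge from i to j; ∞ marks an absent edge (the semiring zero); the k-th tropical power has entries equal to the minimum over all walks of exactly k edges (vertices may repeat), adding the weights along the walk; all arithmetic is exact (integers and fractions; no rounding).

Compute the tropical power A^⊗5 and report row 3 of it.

A^⊗2:
  [25, 11, 11, 18, ∞]
  [18, 4, 4, 11, ∞]
  [21, 7, 7, 17, ∞]
  [15, 12, 6, 4, ∞]
  [20, 6, 6, 5, 0]
A^⊗3:
  [25, 19, 16, 14, ∞]
  [18, 12, 9, 7, ∞]
  [21, 18, 12, 10, ∞]
  [19, 5, 5, 12, ∞]
  [20, 6, 6, 5, 0]
A^⊗4:
  [29, 15, 15, 22, ∞]
  [22, 8, 8, 15, ∞]
  [25, 11, 11, 18, ∞]
  [19, 13, 10, 8, ∞]
  [20, 6, 6, 5, 0]
A^⊗5:
  [29, 23, 20, 18, ∞]
  [22, 16, 13, 11, ∞]
  [25, 19, 16, 14, ∞]
  [23, 9, 9, 16, ∞]
  [20, 6, 6, 5, 0]
Answer: row 3 of A^⊗5 = [25, 19, 16, 14, ∞]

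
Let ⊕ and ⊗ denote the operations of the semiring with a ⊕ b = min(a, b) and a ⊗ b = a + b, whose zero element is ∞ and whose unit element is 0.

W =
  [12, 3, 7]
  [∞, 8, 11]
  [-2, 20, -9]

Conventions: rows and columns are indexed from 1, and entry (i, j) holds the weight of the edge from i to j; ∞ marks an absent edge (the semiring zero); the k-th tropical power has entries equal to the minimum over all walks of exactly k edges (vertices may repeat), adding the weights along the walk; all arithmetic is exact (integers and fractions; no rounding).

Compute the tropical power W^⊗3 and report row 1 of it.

W^⊗2:
  [5, 11, -2]
  [9, 16, 2]
  [-11, 1, -18]
W^⊗3:
  [-4, 8, -11]
  [0, 12, -7]
  [-20, -8, -27]
Answer: row 1 of W^⊗3 = [-4, 8, -11]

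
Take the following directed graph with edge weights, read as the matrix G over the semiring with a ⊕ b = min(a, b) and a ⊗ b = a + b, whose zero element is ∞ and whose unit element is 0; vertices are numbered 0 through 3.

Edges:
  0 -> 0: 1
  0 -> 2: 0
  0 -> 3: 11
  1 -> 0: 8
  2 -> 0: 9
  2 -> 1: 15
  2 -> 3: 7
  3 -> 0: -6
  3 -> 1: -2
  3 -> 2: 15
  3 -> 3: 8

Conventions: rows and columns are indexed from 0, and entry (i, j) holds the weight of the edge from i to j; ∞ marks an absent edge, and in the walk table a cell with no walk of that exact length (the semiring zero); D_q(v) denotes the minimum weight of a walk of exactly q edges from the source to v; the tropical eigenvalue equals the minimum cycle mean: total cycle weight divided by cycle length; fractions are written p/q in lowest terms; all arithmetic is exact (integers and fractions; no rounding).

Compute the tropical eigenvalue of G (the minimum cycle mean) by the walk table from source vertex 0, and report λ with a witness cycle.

q=0: [0, ∞, ∞, ∞]
q=1: [1, ∞, 0, 11]
q=2: [2, 9, 1, 7]
q=3: [1, 5, 2, 8]
q=4: [2, 6, 1, 9]
Optimal cycle mean attained by: cycle 0->2->3->0, total 0 + 7 + (-6), length 3.
Answer: λ = 1/3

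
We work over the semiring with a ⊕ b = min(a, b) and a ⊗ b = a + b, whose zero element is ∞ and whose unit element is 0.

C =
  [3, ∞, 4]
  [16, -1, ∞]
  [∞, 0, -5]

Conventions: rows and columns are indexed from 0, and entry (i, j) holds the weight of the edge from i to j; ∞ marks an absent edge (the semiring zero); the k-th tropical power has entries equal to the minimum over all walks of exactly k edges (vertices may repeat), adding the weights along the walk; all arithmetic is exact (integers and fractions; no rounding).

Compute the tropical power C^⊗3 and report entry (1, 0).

C^⊗2:
  [6, 4, -1]
  [15, -2, 20]
  [16, -5, -10]
C^⊗3:
  [9, -1, -6]
  [14, -3, 15]
  [11, -10, -15]
Key observation: the optimum is the walk 1->1->1->0, with weight (-1) + (-1) + 16 = 14.
Optimal value attained by: walk 1->1->1->0.
Answer: (C^⊗3)[1][0] = 14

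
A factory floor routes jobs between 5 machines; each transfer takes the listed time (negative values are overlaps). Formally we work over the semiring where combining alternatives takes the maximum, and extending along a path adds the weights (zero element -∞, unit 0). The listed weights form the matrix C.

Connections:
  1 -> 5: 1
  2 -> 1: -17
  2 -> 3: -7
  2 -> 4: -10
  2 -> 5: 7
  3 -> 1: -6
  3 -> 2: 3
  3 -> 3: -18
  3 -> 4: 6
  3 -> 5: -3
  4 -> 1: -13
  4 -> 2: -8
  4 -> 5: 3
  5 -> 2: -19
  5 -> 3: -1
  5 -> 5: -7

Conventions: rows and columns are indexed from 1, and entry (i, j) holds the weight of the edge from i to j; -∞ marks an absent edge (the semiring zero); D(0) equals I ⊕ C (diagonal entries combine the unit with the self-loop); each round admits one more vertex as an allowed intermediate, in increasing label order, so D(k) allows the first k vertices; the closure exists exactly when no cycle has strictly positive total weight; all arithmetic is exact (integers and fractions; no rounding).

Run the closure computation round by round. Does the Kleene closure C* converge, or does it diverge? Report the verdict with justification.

D(0):
  [0, -∞, -∞, -∞, 1]
  [-17, 0, -7, -10, 7]
  [-6, 3, 0, 6, -3]
  [-13, -8, -∞, 0, 3]
  [-∞, -19, -1, -∞, 0]
D(1):
  [0, -∞, -∞, -∞, 1]
  [-17, 0, -7, -10, 7]
  [-6, 3, 0, 6, -3]
  [-13, -8, -∞, 0, 3]
  [-∞, -19, -1, -∞, 0]
D(2):
  [0, -∞, -∞, -∞, 1]
  [-17, 0, -7, -10, 7]
  [-6, 3, 0, 6, 10]
  [-13, -8, -15, 0, 3]
  [-36, -19, -1, -29, 0]
Detection: at round 3, diagonal entry (5, 5) turns strictly positive.
Key observation: the cycle 5->3->2->5 has total weight (-1) + 3 + 7, which is strictly positive.
Answer: DIVERGES — positive cycle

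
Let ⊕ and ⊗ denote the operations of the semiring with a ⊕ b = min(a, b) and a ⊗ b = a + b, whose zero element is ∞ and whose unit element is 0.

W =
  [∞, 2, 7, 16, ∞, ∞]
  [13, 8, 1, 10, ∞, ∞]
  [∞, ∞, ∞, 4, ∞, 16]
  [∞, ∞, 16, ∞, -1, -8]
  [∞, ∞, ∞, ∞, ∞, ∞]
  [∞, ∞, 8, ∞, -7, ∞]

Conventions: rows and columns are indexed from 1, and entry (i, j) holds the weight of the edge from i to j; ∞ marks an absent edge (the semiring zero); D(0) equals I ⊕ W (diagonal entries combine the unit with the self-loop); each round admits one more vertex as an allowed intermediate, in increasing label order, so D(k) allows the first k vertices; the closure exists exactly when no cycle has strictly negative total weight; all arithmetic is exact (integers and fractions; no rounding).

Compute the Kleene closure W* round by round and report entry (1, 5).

D(0):
  [0, 2, 7, 16, ∞, ∞]
  [13, 0, 1, 10, ∞, ∞]
  [∞, ∞, 0, 4, ∞, 16]
  [∞, ∞, 16, 0, -1, -8]
  [∞, ∞, ∞, ∞, 0, ∞]
  [∞, ∞, 8, ∞, -7, 0]
D(1):
  [0, 2, 7, 16, ∞, ∞]
  [13, 0, 1, 10, ∞, ∞]
  [∞, ∞, 0, 4, ∞, 16]
  [∞, ∞, 16, 0, -1, -8]
  [∞, ∞, ∞, ∞, 0, ∞]
  [∞, ∞, 8, ∞, -7, 0]
D(2):
  [0, 2, 3, 12, ∞, ∞]
  [13, 0, 1, 10, ∞, ∞]
  [∞, ∞, 0, 4, ∞, 16]
  [∞, ∞, 16, 0, -1, -8]
  [∞, ∞, ∞, ∞, 0, ∞]
  [∞, ∞, 8, ∞, -7, 0]
D(3):
  [0, 2, 3, 7, ∞, 19]
  [13, 0, 1, 5, ∞, 17]
  [∞, ∞, 0, 4, ∞, 16]
  [∞, ∞, 16, 0, -1, -8]
  [∞, ∞, ∞, ∞, 0, ∞]
  [∞, ∞, 8, 12, -7, 0]
D(4):
  [0, 2, 3, 7, 6, -1]
  [13, 0, 1, 5, 4, -3]
  [∞, ∞, 0, 4, 3, -4]
  [∞, ∞, 16, 0, -1, -8]
  [∞, ∞, ∞, ∞, 0, ∞]
  [∞, ∞, 8, 12, -7, 0]
D(5):
  [0, 2, 3, 7, 6, -1]
  [13, 0, 1, 5, 4, -3]
  [∞, ∞, 0, 4, 3, -4]
  [∞, ∞, 16, 0, -1, -8]
  [∞, ∞, ∞, ∞, 0, ∞]
  [∞, ∞, 8, 12, -7, 0]
D(6):
  [0, 2, 3, 7, -8, -1]
  [13, 0, 1, 5, -10, -3]
  [∞, ∞, 0, 4, -11, -4]
  [∞, ∞, 0, 0, -15, -8]
  [∞, ∞, ∞, ∞, 0, ∞]
  [∞, ∞, 8, 12, -7, 0]
Answer: W*[1][5] = -8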